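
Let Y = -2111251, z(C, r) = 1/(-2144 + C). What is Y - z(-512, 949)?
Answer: -5607482655/2656 ≈ -2.1113e+6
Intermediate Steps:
Y - z(-512, 949) = -2111251 - 1/(-2144 - 512) = -2111251 - 1/(-2656) = -2111251 - 1*(-1/2656) = -2111251 + 1/2656 = -5607482655/2656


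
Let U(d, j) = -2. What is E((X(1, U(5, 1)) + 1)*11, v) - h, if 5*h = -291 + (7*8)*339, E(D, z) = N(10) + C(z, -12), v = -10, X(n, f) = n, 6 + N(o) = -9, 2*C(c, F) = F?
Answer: -18798/5 ≈ -3759.6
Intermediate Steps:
C(c, F) = F/2
N(o) = -15 (N(o) = -6 - 9 = -15)
E(D, z) = -21 (E(D, z) = -15 + (½)*(-12) = -15 - 6 = -21)
h = 18693/5 (h = (-291 + (7*8)*339)/5 = (-291 + 56*339)/5 = (-291 + 18984)/5 = (⅕)*18693 = 18693/5 ≈ 3738.6)
E((X(1, U(5, 1)) + 1)*11, v) - h = -21 - 1*18693/5 = -21 - 18693/5 = -18798/5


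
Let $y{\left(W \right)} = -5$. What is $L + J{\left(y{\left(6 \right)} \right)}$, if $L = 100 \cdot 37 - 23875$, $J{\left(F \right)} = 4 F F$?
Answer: $-20075$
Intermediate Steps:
$J{\left(F \right)} = 4 F^{2}$
$L = -20175$ ($L = 3700 - 23875 = -20175$)
$L + J{\left(y{\left(6 \right)} \right)} = -20175 + 4 \left(-5\right)^{2} = -20175 + 4 \cdot 25 = -20175 + 100 = -20075$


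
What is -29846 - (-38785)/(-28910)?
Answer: -172577329/5782 ≈ -29847.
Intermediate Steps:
-29846 - (-38785)/(-28910) = -29846 - (-38785)*(-1)/28910 = -29846 - 1*7757/5782 = -29846 - 7757/5782 = -172577329/5782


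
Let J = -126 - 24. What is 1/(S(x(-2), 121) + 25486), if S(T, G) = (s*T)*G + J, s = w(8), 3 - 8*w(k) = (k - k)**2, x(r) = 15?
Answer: 8/208133 ≈ 3.8437e-5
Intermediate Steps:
w(k) = 3/8 (w(k) = 3/8 - (k - k)**2/8 = 3/8 - 1/8*0**2 = 3/8 - 1/8*0 = 3/8 + 0 = 3/8)
J = -150
s = 3/8 ≈ 0.37500
S(T, G) = -150 + 3*G*T/8 (S(T, G) = (3*T/8)*G - 150 = 3*G*T/8 - 150 = -150 + 3*G*T/8)
1/(S(x(-2), 121) + 25486) = 1/((-150 + (3/8)*121*15) + 25486) = 1/((-150 + 5445/8) + 25486) = 1/(4245/8 + 25486) = 1/(208133/8) = 8/208133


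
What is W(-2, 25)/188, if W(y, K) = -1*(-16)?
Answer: 4/47 ≈ 0.085106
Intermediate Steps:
W(y, K) = 16
W(-2, 25)/188 = 16/188 = 16*(1/188) = 4/47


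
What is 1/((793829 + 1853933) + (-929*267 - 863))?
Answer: 1/2398856 ≈ 4.1687e-7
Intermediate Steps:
1/((793829 + 1853933) + (-929*267 - 863)) = 1/(2647762 + (-248043 - 863)) = 1/(2647762 - 248906) = 1/2398856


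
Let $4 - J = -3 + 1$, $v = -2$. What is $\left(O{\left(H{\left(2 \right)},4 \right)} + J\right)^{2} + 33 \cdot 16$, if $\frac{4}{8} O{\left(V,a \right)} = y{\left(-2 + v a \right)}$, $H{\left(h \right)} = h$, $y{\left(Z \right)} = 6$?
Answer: $852$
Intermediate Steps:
$O{\left(V,a \right)} = 12$ ($O{\left(V,a \right)} = 2 \cdot 6 = 12$)
$J = 6$ ($J = 4 - \left(-3 + 1\right) = 4 - -2 = 4 + 2 = 6$)
$\left(O{\left(H{\left(2 \right)},4 \right)} + J\right)^{2} + 33 \cdot 16 = \left(12 + 6\right)^{2} + 33 \cdot 16 = 18^{2} + 528 = 324 + 528 = 852$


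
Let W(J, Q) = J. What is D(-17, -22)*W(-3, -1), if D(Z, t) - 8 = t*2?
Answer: 108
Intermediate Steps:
D(Z, t) = 8 + 2*t (D(Z, t) = 8 + t*2 = 8 + 2*t)
D(-17, -22)*W(-3, -1) = (8 + 2*(-22))*(-3) = (8 - 44)*(-3) = -36*(-3) = 108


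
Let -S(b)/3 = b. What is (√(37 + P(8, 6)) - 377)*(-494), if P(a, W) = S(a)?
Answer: 186238 - 494*√13 ≈ 1.8446e+5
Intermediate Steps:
S(b) = -3*b
P(a, W) = -3*a
(√(37 + P(8, 6)) - 377)*(-494) = (√(37 - 3*8) - 377)*(-494) = (√(37 - 24) - 377)*(-494) = (√13 - 377)*(-494) = (-377 + √13)*(-494) = 186238 - 494*√13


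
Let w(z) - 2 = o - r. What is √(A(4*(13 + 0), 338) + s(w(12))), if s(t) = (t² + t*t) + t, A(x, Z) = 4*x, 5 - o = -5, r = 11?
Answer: √211 ≈ 14.526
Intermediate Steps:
o = 10 (o = 5 - 1*(-5) = 5 + 5 = 10)
w(z) = 1 (w(z) = 2 + (10 - 1*11) = 2 + (10 - 11) = 2 - 1 = 1)
s(t) = t + 2*t² (s(t) = (t² + t²) + t = 2*t² + t = t + 2*t²)
√(A(4*(13 + 0), 338) + s(w(12))) = √(4*(4*(13 + 0)) + 1*(1 + 2*1)) = √(4*(4*13) + 1*(1 + 2)) = √(4*52 + 1*3) = √(208 + 3) = √211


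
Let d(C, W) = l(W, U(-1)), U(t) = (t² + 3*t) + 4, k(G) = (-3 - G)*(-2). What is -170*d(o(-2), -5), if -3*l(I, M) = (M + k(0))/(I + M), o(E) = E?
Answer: -1360/9 ≈ -151.11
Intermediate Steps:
k(G) = 6 + 2*G
U(t) = 4 + t² + 3*t
l(I, M) = -(6 + M)/(3*(I + M)) (l(I, M) = -(M + (6 + 2*0))/(3*(I + M)) = -(M + (6 + 0))/(3*(I + M)) = -(M + 6)/(3*(I + M)) = -(6 + M)/(3*(I + M)))
d(C, W) = -8/(3*(2 + W)) (d(C, W) = (-2 - (4 + (-1)² + 3*(-1))/3)/(W + (4 + (-1)² + 3*(-1))) = (-2 - (4 + 1 - 3)/3)/(W + (4 + 1 - 3)) = (-2 - ⅓*2)/(W + 2) = (-2 - ⅔)/(2 + W) = -8/3/(2 + W) = -8/(3*(2 + W)))
-170*d(o(-2), -5) = -(-1360)/(6 + 3*(-5)) = -(-1360)/(6 - 15) = -(-1360)/(-9) = -(-1360)*(-1)/9 = -170*8/9 = -1360/9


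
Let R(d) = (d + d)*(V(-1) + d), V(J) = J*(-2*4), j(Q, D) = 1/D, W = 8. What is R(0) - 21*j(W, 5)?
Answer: -21/5 ≈ -4.2000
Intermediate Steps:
V(J) = -8*J (V(J) = J*(-8) = -8*J)
R(d) = 2*d*(8 + d) (R(d) = (d + d)*(-8*(-1) + d) = (2*d)*(8 + d) = 2*d*(8 + d))
R(0) - 21*j(W, 5) = 2*0*(8 + 0) - 21/5 = 2*0*8 - 21*⅕ = 0 - 21/5 = -21/5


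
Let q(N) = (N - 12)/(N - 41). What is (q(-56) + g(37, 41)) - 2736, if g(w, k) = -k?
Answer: -269301/97 ≈ -2776.3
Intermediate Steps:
q(N) = (-12 + N)/(-41 + N)
(q(-56) + g(37, 41)) - 2736 = ((-12 - 56)/(-41 - 56) - 1*41) - 2736 = (-68/(-97) - 41) - 2736 = (-1/97*(-68) - 41) - 2736 = (68/97 - 41) - 2736 = -3909/97 - 2736 = -269301/97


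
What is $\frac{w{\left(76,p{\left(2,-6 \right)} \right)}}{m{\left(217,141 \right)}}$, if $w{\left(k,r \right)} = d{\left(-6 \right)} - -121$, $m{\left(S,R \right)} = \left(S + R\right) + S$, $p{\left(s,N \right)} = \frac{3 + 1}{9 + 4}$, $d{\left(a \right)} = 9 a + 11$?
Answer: $\frac{78}{575} \approx 0.13565$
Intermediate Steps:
$d{\left(a \right)} = 11 + 9 a$
$p{\left(s,N \right)} = \frac{4}{13}$
$m{\left(S,R \right)} = R + 2 S$ ($m{\left(S,R \right)} = \left(R + S\right) + S = R + 2 S$)
$w{\left(k,r \right)} = 78$ ($w{\left(k,r \right)} = \left(11 + 9 \left(-6\right)\right) - -121 = \left(11 - 54\right) + 121 = -43 + 121 = 78$)
$\frac{w{\left(76,p{\left(2,-6 \right)} \right)}}{m{\left(217,141 \right)}} = \frac{78}{141 + 2 \cdot 217} = \frac{78}{141 + 434} = \frac{78}{575}$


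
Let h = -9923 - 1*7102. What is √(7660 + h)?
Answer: I*√9365 ≈ 96.773*I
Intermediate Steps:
h = -17025 (h = -9923 - 7102 = -17025)
√(7660 + h) = √(7660 - 17025) = √(-9365) = I*√9365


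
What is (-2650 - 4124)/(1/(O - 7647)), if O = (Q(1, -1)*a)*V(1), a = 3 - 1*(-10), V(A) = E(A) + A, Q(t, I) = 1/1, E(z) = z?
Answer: 51624654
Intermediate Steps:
Q(t, I) = 1
V(A) = 2*A (V(A) = A + A = 2*A)
a = 13 (a = 3 + 10 = 13)
O = 26 (O = (1*13)*(2*1) = 13*2 = 26)
(-2650 - 4124)/(1/(O - 7647)) = (-2650 - 4124)/(1/(26 - 7647)) = -6774/(1/(-7621)) = -6774/(-1/7621) = -6774*(-7621) = 51624654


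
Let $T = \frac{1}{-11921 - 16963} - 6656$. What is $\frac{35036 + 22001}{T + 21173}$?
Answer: $\frac{1647456708}{419309027} \approx 3.929$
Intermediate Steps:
$T = - \frac{192251905}{28884}$ ($T = \frac{1}{-28884} - 6656 = - \frac{1}{28884} - 6656 = - \frac{192251905}{28884} \approx -6656.0$)
$\frac{35036 + 22001}{T + 21173} = \frac{35036 + 22001}{- \frac{192251905}{28884} + 21173} = \frac{57037}{\frac{419309027}{28884}} = 57037 \cdot \frac{28884}{419309027} = \frac{1647456708}{419309027}$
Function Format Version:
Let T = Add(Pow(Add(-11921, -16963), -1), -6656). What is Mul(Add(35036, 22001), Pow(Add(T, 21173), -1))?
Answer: Rational(1647456708, 419309027) ≈ 3.9290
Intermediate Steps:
T = Rational(-192251905, 28884) (T = Add(Pow(-28884, -1), -6656) = Add(Rational(-1, 28884), -6656) = Rational(-192251905, 28884) ≈ -6656.0)
Mul(Add(35036, 22001), Pow(Add(T, 21173), -1)) = Mul(Add(35036, 22001), Pow(Add(Rational(-192251905, 28884), 21173), -1)) = Mul(57037, Pow(Rational(419309027, 28884), -1)) = Mul(57037, Rational(28884, 419309027)) = Rational(1647456708, 419309027)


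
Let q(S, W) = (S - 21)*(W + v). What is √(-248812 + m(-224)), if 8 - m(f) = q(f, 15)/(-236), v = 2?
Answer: I*√3464592631/118 ≈ 498.82*I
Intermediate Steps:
q(S, W) = (-21 + S)*(2 + W) (q(S, W) = (S - 21)*(W + 2) = (-21 + S)*(2 + W))
m(f) = 1531/236 + 17*f/236 (m(f) = 8 - (-42 - 21*15 + 2*f + f*15)/(-236) = 8 - (-42 - 315 + 2*f + 15*f)*(-1)/236 = 8 - (-357 + 17*f)*(-1)/236 = 8 - (357/236 - 17*f/236) = 8 + (-357/236 + 17*f/236) = 1531/236 + 17*f/236)
√(-248812 + m(-224)) = √(-248812 + (1531/236 + (17/236)*(-224))) = √(-248812 + (1531/236 - 952/59)) = √(-248812 - 2277/236) = √(-58721909/236) = I*√3464592631/118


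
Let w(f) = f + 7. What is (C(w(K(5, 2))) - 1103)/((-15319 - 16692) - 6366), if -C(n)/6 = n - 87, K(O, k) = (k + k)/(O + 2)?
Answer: 4385/268639 ≈ 0.016323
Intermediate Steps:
K(O, k) = 2*k/(2 + O) (K(O, k) = (2*k)/(2 + O) = 2*k/(2 + O))
w(f) = 7 + f
C(n) = 522 - 6*n (C(n) = -6*(n - 87) = -6*(-87 + n) = 522 - 6*n)
(C(w(K(5, 2))) - 1103)/((-15319 - 16692) - 6366) = ((522 - 6*(7 + 2*2/(2 + 5))) - 1103)/((-15319 - 16692) - 6366) = ((522 - 6*(7 + 2*2/7)) - 1103)/(-32011 - 6366) = ((522 - 6*(7 + 2*2*(⅐))) - 1103)/(-38377) = ((522 - 6*(7 + 4/7)) - 1103)*(-1/38377) = ((522 - 6*53/7) - 1103)*(-1/38377) = ((522 - 318/7) - 1103)*(-1/38377) = (3336/7 - 1103)*(-1/38377) = -4385/7*(-1/38377) = 4385/268639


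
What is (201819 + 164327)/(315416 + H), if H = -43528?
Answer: 183073/135944 ≈ 1.3467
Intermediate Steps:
(201819 + 164327)/(315416 + H) = (201819 + 164327)/(315416 - 43528) = 366146/271888 = 366146*(1/271888) = 183073/135944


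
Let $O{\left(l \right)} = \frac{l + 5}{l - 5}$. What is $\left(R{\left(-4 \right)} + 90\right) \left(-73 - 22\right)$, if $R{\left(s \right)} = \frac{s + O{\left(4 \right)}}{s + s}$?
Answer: $- \frac{69635}{8} \approx -8704.4$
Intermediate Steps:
$O{\left(l \right)} = \frac{5 + l}{-5 + l}$
$R{\left(s \right)} = \frac{-9 + s}{2 s}$ ($R{\left(s \right)} = \frac{s + \frac{5 + 4}{-5 + 4}}{s + s} = \frac{s + \frac{1}{-1} \cdot 9}{2 s} = \left(s - 9\right) \frac{1}{2 s} = \left(-9 + s\right) \frac{1}{2 s} = \frac{-9 + s}{2 s}$)
$\left(R{\left(-4 \right)} + 90\right) \left(-73 - 22\right) = \left(\frac{-9 - 4}{2 \left(-4\right)} + 90\right) \left(-73 - 22\right) = \left(\frac{1}{2} \left(- \frac{1}{4}\right) \left(-13\right) + 90\right) \left(-95\right) = \left(\frac{13}{8} + 90\right) \left(-95\right) = \frac{733}{8} \left(-95\right) = - \frac{69635}{8}$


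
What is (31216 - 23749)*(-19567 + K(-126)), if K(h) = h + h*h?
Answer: -28501539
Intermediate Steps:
K(h) = h + h²
(31216 - 23749)*(-19567 + K(-126)) = (31216 - 23749)*(-19567 - 126*(1 - 126)) = 7467*(-19567 - 126*(-125)) = 7467*(-19567 + 15750) = 7467*(-3817) = -28501539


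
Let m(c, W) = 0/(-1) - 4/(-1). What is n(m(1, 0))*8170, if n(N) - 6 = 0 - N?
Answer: 16340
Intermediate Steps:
m(c, W) = 4 (m(c, W) = 0*(-1) - 4*(-1) = 0 + 4 = 4)
n(N) = 6 - N (n(N) = 6 + (0 - N) = 6 - N)
n(m(1, 0))*8170 = (6 - 1*4)*8170 = (6 - 4)*8170 = 2*8170 = 16340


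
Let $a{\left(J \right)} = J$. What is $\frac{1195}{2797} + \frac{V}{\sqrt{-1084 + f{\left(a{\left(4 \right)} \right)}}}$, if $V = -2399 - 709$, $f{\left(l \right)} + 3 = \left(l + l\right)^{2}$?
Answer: $\frac{1195}{2797} + \frac{1036 i \sqrt{1023}}{341} \approx 0.42724 + 97.172 i$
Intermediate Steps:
$f{\left(l \right)} = -3 + 4 l^{2}$ ($f{\left(l \right)} = -3 + \left(l + l\right)^{2} = -3 + \left(2 l\right)^{2} = -3 + 4 l^{2}$)
$V = -3108$ ($V = -2399 - 709 = -3108$)
$\frac{1195}{2797} + \frac{V}{\sqrt{-1084 + f{\left(a{\left(4 \right)} \right)}}} = \frac{1195}{2797} - \frac{3108}{\sqrt{-1084 - \left(3 - 4 \cdot 4^{2}\right)}} = 1195 \cdot \frac{1}{2797} - \frac{3108}{\sqrt{-1084 + \left(-3 + 4 \cdot 16\right)}} = \frac{1195}{2797} - \frac{3108}{\sqrt{-1084 + \left(-3 + 64\right)}} = \frac{1195}{2797} - \frac{3108}{\sqrt{-1084 + 61}} = \frac{1195}{2797} - \frac{3108}{\sqrt{-1023}} = \frac{1195}{2797} - \frac{3108}{i \sqrt{1023}} = \frac{1195}{2797} - 3108 \left(- \frac{i \sqrt{1023}}{1023}\right) = \frac{1195}{2797} + \frac{1036 i \sqrt{1023}}{341}$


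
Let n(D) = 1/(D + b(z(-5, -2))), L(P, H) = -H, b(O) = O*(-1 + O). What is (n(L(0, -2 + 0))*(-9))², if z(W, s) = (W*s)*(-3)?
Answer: 81/868624 ≈ 9.3251e-5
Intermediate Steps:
z(W, s) = -3*W*s
n(D) = 1/(930 + D) (n(D) = 1/(D + (-3*(-5)*(-2))*(-1 - 3*(-5)*(-2))) = 1/(D - 30*(-1 - 30)) = 1/(D - 30*(-31)) = 1/(D + 930) = 1/(930 + D))
(n(L(0, -2 + 0))*(-9))² = (-9/(930 - (-2 + 0)))² = (-9/(930 - 1*(-2)))² = (-9/(930 + 2))² = (-9/932)² = 81/868624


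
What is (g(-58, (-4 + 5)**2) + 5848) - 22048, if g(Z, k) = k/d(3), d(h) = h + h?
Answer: -97199/6 ≈ -16200.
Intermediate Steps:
d(h) = 2*h
g(Z, k) = k/6 (g(Z, k) = k/((2*3)) = k/6)
(g(-58, (-4 + 5)**2) + 5848) - 22048 = ((-4 + 5)**2/6 + 5848) - 22048 = ((1/6)*1**2 + 5848) - 22048 = ((1/6)*1 + 5848) - 22048 = (1/6 + 5848) - 22048 = 35089/6 - 22048 = -97199/6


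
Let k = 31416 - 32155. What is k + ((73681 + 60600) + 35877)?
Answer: 169419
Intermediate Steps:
k = -739
k + ((73681 + 60600) + 35877) = -739 + ((73681 + 60600) + 35877) = -739 + (134281 + 35877) = -739 + 170158 = 169419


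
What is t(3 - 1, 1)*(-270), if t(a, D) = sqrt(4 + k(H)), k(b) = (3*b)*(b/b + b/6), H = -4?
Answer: 0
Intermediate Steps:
k(b) = 3*b*(1 + b/6) (k(b) = (3*b)*(1 + b*(1/6)) = (3*b)*(1 + b/6) = 3*b*(1 + b/6))
t(a, D) = 0 (t(a, D) = sqrt(4 + (1/2)*(-4)*(6 - 4)) = sqrt(4 + (1/2)*(-4)*2) = sqrt(4 - 4) = sqrt(0) = 0)
t(3 - 1, 1)*(-270) = 0*(-270) = 0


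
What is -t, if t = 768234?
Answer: -768234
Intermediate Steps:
-t = -1*768234 = -768234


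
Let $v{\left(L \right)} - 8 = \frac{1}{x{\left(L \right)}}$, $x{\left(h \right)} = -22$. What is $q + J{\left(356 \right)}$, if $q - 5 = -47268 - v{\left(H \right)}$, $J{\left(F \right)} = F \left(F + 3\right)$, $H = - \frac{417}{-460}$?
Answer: $\frac{1771727}{22} \approx 80533.0$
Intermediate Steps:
$H = \frac{417}{460}$ ($H = \left(-417\right) \left(- \frac{1}{460}\right) = \frac{417}{460} \approx 0.90652$)
$v{\left(L \right)} = \frac{175}{22}$ ($v{\left(L \right)} = 8 + \frac{1}{-22} = 8 - \frac{1}{22} = \frac{175}{22}$)
$J{\left(F \right)} = F \left(3 + F\right)$
$q = - \frac{1039961}{22}$ ($q = 5 - \frac{1040071}{22} = - \frac{1039961}{22} \approx -47271.0$)
$q + J{\left(356 \right)} = - \frac{1039961}{22} + 356 \left(3 + 356\right) = - \frac{1039961}{22} + 356 \cdot 359 = - \frac{1039961}{22} + 127804 = \frac{1771727}{22}$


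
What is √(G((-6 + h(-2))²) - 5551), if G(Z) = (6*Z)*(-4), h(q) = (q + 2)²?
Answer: I*√6415 ≈ 80.094*I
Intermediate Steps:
h(q) = (2 + q)²
G(Z) = -24*Z
√(G((-6 + h(-2))²) - 5551) = √(-24*(-6 + (2 - 2)²)² - 5551) = √(-24*(-6 + 0²)² - 5551) = √(-24*(-6 + 0)² - 5551) = √(-24*(-6)² - 5551) = √(-24*36 - 5551) = √(-864 - 5551) = √(-6415) = I*√6415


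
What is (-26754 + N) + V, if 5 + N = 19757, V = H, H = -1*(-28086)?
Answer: 21084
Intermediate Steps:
H = 28086
V = 28086
N = 19752 (N = -5 + 19757 = 19752)
(-26754 + N) + V = (-26754 + 19752) + 28086 = -7002 + 28086 = 21084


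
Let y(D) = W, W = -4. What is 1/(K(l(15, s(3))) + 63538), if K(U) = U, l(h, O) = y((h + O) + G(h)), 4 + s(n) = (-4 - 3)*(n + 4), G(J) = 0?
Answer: 1/63534 ≈ 1.5740e-5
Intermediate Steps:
y(D) = -4
s(n) = -32 - 7*n (s(n) = -4 + (-4 - 3)*(n + 4) = -4 - 7*(4 + n) = -4 + (-28 - 7*n) = -32 - 7*n)
l(h, O) = -4
1/(K(l(15, s(3))) + 63538) = 1/(-4 + 63538) = 1/63534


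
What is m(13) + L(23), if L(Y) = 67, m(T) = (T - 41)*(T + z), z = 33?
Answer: -1221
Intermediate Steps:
m(T) = (-41 + T)*(33 + T) (m(T) = (T - 41)*(T + 33) = (-41 + T)*(33 + T))
m(13) + L(23) = (-1353 + 13**2 - 8*13) + 67 = (-1353 + 169 - 104) + 67 = -1288 + 67 = -1221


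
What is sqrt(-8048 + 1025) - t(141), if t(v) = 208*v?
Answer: -29328 + I*sqrt(7023) ≈ -29328.0 + 83.803*I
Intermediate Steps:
sqrt(-8048 + 1025) - t(141) = sqrt(-8048 + 1025) - 208*141 = sqrt(-7023) - 1*29328 = I*sqrt(7023) - 29328 = -29328 + I*sqrt(7023)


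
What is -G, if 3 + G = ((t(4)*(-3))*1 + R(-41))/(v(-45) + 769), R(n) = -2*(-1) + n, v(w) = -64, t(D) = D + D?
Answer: 726/235 ≈ 3.0894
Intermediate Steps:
t(D) = 2*D
R(n) = 2 + n
G = -726/235 (G = -3 + (((2*4)*(-3))*1 + (2 - 41))/(-64 + 769) = -3 + ((8*(-3))*1 - 39)/705 = -3 + (-24*1 - 39)*(1/705) = -3 + (-24 - 39)*(1/705) = -3 - 63*1/705 = -3 - 21/235 = -726/235 ≈ -3.0894)
-G = -1*(-726/235) = 726/235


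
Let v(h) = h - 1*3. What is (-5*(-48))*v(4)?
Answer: 240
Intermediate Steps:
v(h) = -3 + h (v(h) = h - 3 = -3 + h)
(-5*(-48))*v(4) = (-5*(-48))*(-3 + 4) = 240*1 = 240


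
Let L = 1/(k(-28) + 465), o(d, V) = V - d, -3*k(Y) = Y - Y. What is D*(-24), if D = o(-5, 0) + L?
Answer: -18608/155 ≈ -120.05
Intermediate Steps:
k(Y) = 0 (k(Y) = -(Y - Y)/3 = -⅓*0 = 0)
L = 1/465 (L = 1/(0 + 465) = 1/465 ≈ 0.0021505)
D = 2326/465 (D = (0 - 1*(-5)) + 1/465 = (0 + 5) + 1/465 = 5 + 1/465 = 2326/465 ≈ 5.0022)
D*(-24) = (2326/465)*(-24) = -18608/155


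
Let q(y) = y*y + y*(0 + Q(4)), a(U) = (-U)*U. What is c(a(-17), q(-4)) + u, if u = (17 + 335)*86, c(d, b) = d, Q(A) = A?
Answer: 29983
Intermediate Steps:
a(U) = -U²
q(y) = y² + 4*y (q(y) = y*y + y*(0 + 4) = y² + y*4 = y² + 4*y)
u = 30272 (u = 352*86 = 30272)
c(a(-17), q(-4)) + u = -1*(-17)² + 30272 = -1*289 + 30272 = -289 + 30272 = 29983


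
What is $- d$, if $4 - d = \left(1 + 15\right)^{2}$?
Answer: $252$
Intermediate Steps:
$d = -252$ ($d = 4 - \left(1 + 15\right)^{2} = 4 - 16^{2} = 4 - 256 = -252$)
$- d = \left(-1\right) \left(-252\right) = 252$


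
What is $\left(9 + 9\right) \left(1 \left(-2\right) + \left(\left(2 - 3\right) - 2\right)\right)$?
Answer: $-90$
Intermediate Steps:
$\left(9 + 9\right) \left(1 \left(-2\right) + \left(\left(2 - 3\right) - 2\right)\right) = 18 \left(-2 - 3\right) = 18 \left(-5\right) = -90$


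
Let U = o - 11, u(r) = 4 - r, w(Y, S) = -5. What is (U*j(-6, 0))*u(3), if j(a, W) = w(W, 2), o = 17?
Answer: -30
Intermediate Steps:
j(a, W) = -5
U = 6 (U = 17 - 11 = 6)
(U*j(-6, 0))*u(3) = (6*(-5))*(4 - 1*3) = -30*(4 - 3) = -30*1 = -30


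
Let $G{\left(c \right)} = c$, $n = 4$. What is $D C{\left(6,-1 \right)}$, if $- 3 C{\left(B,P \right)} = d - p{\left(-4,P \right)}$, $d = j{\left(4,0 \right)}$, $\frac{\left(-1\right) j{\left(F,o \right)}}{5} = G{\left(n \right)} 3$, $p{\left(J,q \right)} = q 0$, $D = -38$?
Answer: $-760$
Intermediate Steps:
$p{\left(J,q \right)} = 0$
$j{\left(F,o \right)} = -60$ ($j{\left(F,o \right)} = - 5 \cdot 4 \cdot 3 = \left(-5\right) 12 = -60$)
$d = -60$
$C{\left(B,P \right)} = 20$ ($C{\left(B,P \right)} = - \frac{-60 - 0}{3} = - \frac{-60 + 0}{3} = \left(- \frac{1}{3}\right) \left(-60\right) = 20$)
$D C{\left(6,-1 \right)} = \left(-38\right) 20 = -760$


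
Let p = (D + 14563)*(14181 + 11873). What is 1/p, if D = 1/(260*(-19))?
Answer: 2470/937178259913 ≈ 2.6356e-9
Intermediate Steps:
D = -1/4940 (D = 1/(-4940) = -1/4940 ≈ -0.00020243)
p = 937178259913/2470 (p = (-1/4940 + 14563)*(14181 + 11873) = (71941219/4940)*26054 = 937178259913/2470 ≈ 3.7942e+8)
1/p = 1/(937178259913/2470) = 2470/937178259913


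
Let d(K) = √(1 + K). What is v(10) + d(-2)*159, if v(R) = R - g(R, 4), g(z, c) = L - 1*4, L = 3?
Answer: 11 + 159*I ≈ 11.0 + 159.0*I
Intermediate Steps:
g(z, c) = -1 (g(z, c) = 3 - 1*4 = 3 - 4 = -1)
v(R) = 1 + R (v(R) = R - 1*(-1) = R + 1 = 1 + R)
v(10) + d(-2)*159 = (1 + 10) + √(1 - 2)*159 = 11 + √(-1)*159 = 11 + I*159 = 11 + 159*I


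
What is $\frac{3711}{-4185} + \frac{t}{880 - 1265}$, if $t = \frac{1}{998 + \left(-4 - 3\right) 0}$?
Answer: $- \frac{95058781}{107200170} \approx -0.88674$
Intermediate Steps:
$t = \frac{1}{998}$ ($t = \frac{1}{998 - 0} = \frac{1}{998 + 0} = \frac{1}{998} \approx 0.001002$)
$\frac{3711}{-4185} + \frac{t}{880 - 1265} = \frac{3711}{-4185} + \frac{1}{998 \left(880 - 1265\right)} = 3711 \left(- \frac{1}{4185}\right) + \frac{1}{998 \left(-385\right)} = - \frac{1237}{1395} + \frac{1}{998} \left(- \frac{1}{385}\right) = - \frac{1237}{1395} - \frac{1}{384230} = - \frac{95058781}{107200170}$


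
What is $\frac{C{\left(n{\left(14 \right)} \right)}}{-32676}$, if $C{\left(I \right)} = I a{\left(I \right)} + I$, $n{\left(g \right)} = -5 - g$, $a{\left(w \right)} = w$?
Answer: $- \frac{57}{5446} \approx -0.010466$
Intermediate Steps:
$C{\left(I \right)} = I + I^{2}$ ($C{\left(I \right)} = I I + I = I^{2} + I = I + I^{2}$)
$\frac{C{\left(n{\left(14 \right)} \right)}}{-32676} = \frac{\left(-5 - 14\right) \left(1 - 19\right)}{-32676} = \left(-5 - 14\right) \left(1 - 19\right) \left(- \frac{1}{32676}\right) = - 19 \left(1 - 19\right) \left(- \frac{1}{32676}\right) = \left(-19\right) \left(-18\right) \left(- \frac{1}{32676}\right) = 342 \left(- \frac{1}{32676}\right) = - \frac{57}{5446}$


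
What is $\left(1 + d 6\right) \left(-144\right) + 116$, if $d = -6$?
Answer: $5156$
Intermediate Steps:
$\left(1 + d 6\right) \left(-144\right) + 116 = \left(1 - 36\right) \left(-144\right) + 116 = \left(-35\right) \left(-144\right) + 116 = 5040 + 116 = 5156$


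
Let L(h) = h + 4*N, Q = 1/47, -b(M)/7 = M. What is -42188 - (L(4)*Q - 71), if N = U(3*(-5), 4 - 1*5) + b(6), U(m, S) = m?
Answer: -1979275/47 ≈ -42112.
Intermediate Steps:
b(M) = -7*M
Q = 1/47 ≈ 0.021277
N = -57 (N = 3*(-5) - 7*6 = -15 - 42 = -57)
L(h) = -228 + h (L(h) = h + 4*(-57) = h - 228 = -228 + h)
-42188 - (L(4)*Q - 71) = -42188 - ((-228 + 4)*(1/47) - 71) = -42188 - (-224*1/47 - 71) = -42188 - (-224/47 - 71) = -42188 - 1*(-3561/47) = -42188 + 3561/47 = -1979275/47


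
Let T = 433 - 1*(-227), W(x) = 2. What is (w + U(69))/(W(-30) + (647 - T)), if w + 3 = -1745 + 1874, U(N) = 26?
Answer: -152/11 ≈ -13.818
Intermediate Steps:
w = 126 (w = -3 + (-1745 + 1874) = -3 + 129 = 126)
T = 660 (T = 433 + 227 = 660)
(w + U(69))/(W(-30) + (647 - T)) = (126 + 26)/(2 + (647 - 1*660)) = 152/(2 + (647 - 660)) = 152/(2 - 13) = 152/(-11) = 152*(-1/11) = -152/11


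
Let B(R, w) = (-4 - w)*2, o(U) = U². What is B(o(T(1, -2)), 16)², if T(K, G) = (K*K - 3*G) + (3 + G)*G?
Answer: 1600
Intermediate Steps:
T(K, G) = K² - 3*G + G*(3 + G) (T(K, G) = (K² - 3*G) + G*(3 + G) = K² - 3*G + G*(3 + G))
B(R, w) = -8 - 2*w
B(o(T(1, -2)), 16)² = (-8 - 2*16)² = (-8 - 32)² = (-40)² = 1600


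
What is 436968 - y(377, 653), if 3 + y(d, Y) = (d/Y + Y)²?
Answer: 4182077343/426409 ≈ 9807.7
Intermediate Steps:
y(d, Y) = -3 + (Y + d/Y)² (y(d, Y) = -3 + (d/Y + Y)² = -3 + (Y + d/Y)²)
436968 - y(377, 653) = 436968 - (-3 + (377 + 653²)²/653²) = 436968 - (-3 + (377 + 426409)²/426409) = 436968 - (-3 + (1/426409)*426786²) = 436968 - (-3 + (1/426409)*182146289796) = 436968 - (-3 + 182146289796/426409) = 436968 - 1*182145010569/426409 = 436968 - 182145010569/426409 = 4182077343/426409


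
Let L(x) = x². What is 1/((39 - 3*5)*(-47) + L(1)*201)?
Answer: -1/927 ≈ -0.0010787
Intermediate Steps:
1/((39 - 3*5)*(-47) + L(1)*201) = 1/((39 - 3*5)*(-47) + 1²*201) = 1/((39 - 15)*(-47) + 1*201) = 1/(24*(-47) + 201) = 1/(-1128 + 201) = 1/(-927) = -1/927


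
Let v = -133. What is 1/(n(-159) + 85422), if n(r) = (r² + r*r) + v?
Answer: 1/135851 ≈ 7.3610e-6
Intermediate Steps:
n(r) = -133 + 2*r² (n(r) = (r² + r*r) - 133 = (r² + r²) - 133 = 2*r² - 133 = -133 + 2*r²)
1/(n(-159) + 85422) = 1/((-133 + 2*(-159)²) + 85422) = 1/((-133 + 2*25281) + 85422) = 1/((-133 + 50562) + 85422) = 1/(50429 + 85422) = 1/135851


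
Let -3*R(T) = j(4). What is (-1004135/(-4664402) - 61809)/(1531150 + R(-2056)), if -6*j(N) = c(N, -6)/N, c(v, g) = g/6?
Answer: -10378836686988/257108366070599 ≈ -0.040368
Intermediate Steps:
c(v, g) = g/6 (c(v, g) = g*(⅙) = g/6)
j(N) = 1/(6*N) (j(N) = -(⅙)*(-6)/(6*N) = -(-1)/(6*N) = 1/(6*N))
R(T) = -1/72 (R(T) = -1/(18*4) = -⅓*1/24 = -1/72)
(-1004135/(-4664402) - 61809)/(1531150 + R(-2056)) = (-1004135/(-4664402) - 61809)/(1531150 - 1/72) = (-1004135*(-1/4664402) - 61809)/(110242799/72) = (1004135/4664402 - 61809)*(72/110242799) = -288301019083/4664402*72/110242799 = -10378836686988/257108366070599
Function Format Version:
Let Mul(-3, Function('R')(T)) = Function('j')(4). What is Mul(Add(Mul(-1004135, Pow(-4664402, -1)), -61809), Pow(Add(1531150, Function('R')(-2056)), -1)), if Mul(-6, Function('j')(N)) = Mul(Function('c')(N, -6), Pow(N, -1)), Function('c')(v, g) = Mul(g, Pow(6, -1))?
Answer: Rational(-10378836686988, 257108366070599) ≈ -0.040368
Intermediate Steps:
Function('c')(v, g) = Mul(Rational(1, 6), g) (Function('c')(v, g) = Mul(g, Rational(1, 6)) = Mul(Rational(1, 6), g))
Function('j')(N) = Mul(Rational(1, 6), Pow(N, -1)) (Function('j')(N) = Mul(Rational(-1, 6), Mul(Mul(Rational(1, 6), -6), Pow(N, -1))) = Mul(Rational(-1, 6), Mul(-1, Pow(N, -1))) = Mul(Rational(1, 6), Pow(N, -1)))
Function('R')(T) = Rational(-1, 72) (Function('R')(T) = Mul(Rational(-1, 3), Mul(Rational(1, 6), Pow(4, -1))) = Mul(Rational(-1, 3), Mul(Rational(1, 6), Rational(1, 4))) = Mul(Rational(-1, 3), Rational(1, 24)) = Rational(-1, 72))
Mul(Add(Mul(-1004135, Pow(-4664402, -1)), -61809), Pow(Add(1531150, Function('R')(-2056)), -1)) = Mul(Add(Mul(-1004135, Pow(-4664402, -1)), -61809), Pow(Add(1531150, Rational(-1, 72)), -1)) = Mul(Add(Mul(-1004135, Rational(-1, 4664402)), -61809), Pow(Rational(110242799, 72), -1)) = Mul(Add(Rational(1004135, 4664402), -61809), Rational(72, 110242799)) = Mul(Rational(-288301019083, 4664402), Rational(72, 110242799)) = Rational(-10378836686988, 257108366070599)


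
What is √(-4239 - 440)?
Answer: I*√4679 ≈ 68.403*I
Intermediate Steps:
√(-4239 - 440) = √(-4679) = I*√4679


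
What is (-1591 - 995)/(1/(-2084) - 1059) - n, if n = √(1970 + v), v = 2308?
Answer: 5389224/2206957 - √4278 ≈ -62.964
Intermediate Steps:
n = √4278 (n = √(1970 + 2308) = √4278 ≈ 65.406)
(-1591 - 995)/(1/(-2084) - 1059) - n = (-1591 - 995)/(1/(-2084) - 1059) - √4278 = -2586/(-1/2084 - 1059) - √4278 = -2586/(-2206957/2084) - √4278 = -2586*(-2084/2206957) - √4278 = 5389224/2206957 - √4278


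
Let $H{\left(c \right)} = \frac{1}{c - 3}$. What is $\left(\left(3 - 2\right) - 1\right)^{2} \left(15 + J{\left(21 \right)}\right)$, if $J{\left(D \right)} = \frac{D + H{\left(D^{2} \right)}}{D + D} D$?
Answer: $0$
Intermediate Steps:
$H{\left(c \right)} = \frac{1}{-3 + c}$
$J{\left(D \right)} = \frac{D}{2} + \frac{1}{2 \left(-3 + D^{2}\right)}$ ($J{\left(D \right)} = \frac{D + \frac{1}{-3 + D^{2}}}{D + D} D = \frac{D + \frac{1}{-3 + D^{2}}}{2 D} D = \frac{D}{2} + \frac{1}{2 \left(-3 + D^{2}\right)}$)
$\left(\left(3 - 2\right) - 1\right)^{2} \left(15 + J{\left(21 \right)}\right) = \left(\left(3 - 2\right) - 1\right)^{2} \left(15 + \frac{1 + 21 \left(-3 + 21^{2}\right)}{2 \left(-3 + 21^{2}\right)}\right) = \left(\left(3 - 2\right) - 1\right)^{2} \left(15 + \frac{1 + 21 \left(-3 + 441\right)}{2 \left(-3 + 441\right)}\right) = \left(1 - 1\right)^{2} \left(15 + \frac{1 + 21 \cdot 438}{2 \cdot 438}\right) = 0^{2} \left(15 + \frac{1}{2} \cdot \frac{1}{438} \left(1 + 9198\right)\right) = 0 \left(15 + \frac{1}{2} \cdot \frac{1}{438} \cdot 9199\right) = 0 \left(15 + \frac{9199}{876}\right) = 0 \cdot \frac{22339}{876} = 0$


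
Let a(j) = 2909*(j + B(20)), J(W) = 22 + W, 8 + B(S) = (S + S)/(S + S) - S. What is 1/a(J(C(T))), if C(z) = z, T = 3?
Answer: -1/5818 ≈ -0.00017188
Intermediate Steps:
B(S) = -7 - S (B(S) = -8 + ((S + S)/(S + S) - S) = -8 + ((2*S)/((2*S)) - S) = -8 + ((2*S)*(1/(2*S)) - S) = -8 + (1 - S) = -7 - S)
a(j) = -78543 + 2909*j (a(j) = 2909*(j + (-7 - 1*20)) = 2909*(j + (-7 - 20)) = 2909*(j - 27) = 2909*(-27 + j) = -78543 + 2909*j)
1/a(J(C(T))) = 1/(-78543 + 2909*(22 + 3)) = 1/(-78543 + 2909*25) = 1/(-78543 + 72725) = 1/(-5818) = -1/5818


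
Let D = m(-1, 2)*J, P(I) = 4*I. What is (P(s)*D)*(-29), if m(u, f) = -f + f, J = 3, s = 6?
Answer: 0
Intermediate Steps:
m(u, f) = 0
D = 0 (D = 0*3 = 0)
(P(s)*D)*(-29) = ((4*6)*0)*(-29) = (24*0)*(-29) = 0*(-29) = 0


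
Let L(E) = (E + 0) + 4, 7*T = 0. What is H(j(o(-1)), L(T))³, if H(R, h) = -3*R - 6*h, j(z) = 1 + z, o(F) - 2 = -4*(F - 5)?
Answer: -1157625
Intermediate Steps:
T = 0 (T = (⅐)*0 = 0)
o(F) = 22 - 4*F (o(F) = 2 - 4*(F - 5) = 2 - 4*(-5 + F) = 2 + (20 - 4*F) = 22 - 4*F)
L(E) = 4 + E (L(E) = E + 4 = 4 + E)
H(R, h) = -6*h - 3*R
H(j(o(-1)), L(T))³ = (-6*(4 + 0) - 3*(1 + (22 - 4*(-1))))³ = (-6*4 - 3*(1 + (22 + 4)))³ = (-24 - 3*(1 + 26))³ = (-24 - 3*27)³ = (-24 - 81)³ = (-105)³ = -1157625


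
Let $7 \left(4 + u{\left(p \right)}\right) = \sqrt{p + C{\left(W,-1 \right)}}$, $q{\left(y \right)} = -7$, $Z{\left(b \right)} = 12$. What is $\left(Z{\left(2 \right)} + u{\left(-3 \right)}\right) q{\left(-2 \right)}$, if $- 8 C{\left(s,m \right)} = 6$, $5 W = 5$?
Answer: $-56 - \frac{i \sqrt{15}}{2} \approx -56.0 - 1.9365 i$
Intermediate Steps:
$W = 1$ ($W = \frac{1}{5} \cdot 5 = 1$)
$C{\left(s,m \right)} = - \frac{3}{4}$ ($C{\left(s,m \right)} = \left(- \frac{1}{8}\right) 6 = - \frac{3}{4}$)
$u{\left(p \right)} = -4 + \frac{\sqrt{- \frac{3}{4} + p}}{7}$ ($u{\left(p \right)} = -4 + \frac{\sqrt{p - \frac{3}{4}}}{7} = -4 + \frac{\sqrt{- \frac{3}{4} + p}}{7}$)
$\left(Z{\left(2 \right)} + u{\left(-3 \right)}\right) q{\left(-2 \right)} = \left(12 - \left(4 - \frac{\sqrt{-3 + 4 \left(-3\right)}}{14}\right)\right) \left(-7\right) = \left(12 - \left(4 - \frac{\sqrt{-3 - 12}}{14}\right)\right) \left(-7\right) = \left(12 - \left(4 - \frac{\sqrt{-15}}{14}\right)\right) \left(-7\right) = \left(12 - \left(4 - \frac{i \sqrt{15}}{14}\right)\right) \left(-7\right) = \left(8 + \frac{i \sqrt{15}}{14}\right) \left(-7\right) = -56 - \frac{i \sqrt{15}}{2}$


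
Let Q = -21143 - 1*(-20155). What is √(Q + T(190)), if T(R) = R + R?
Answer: 4*I*√38 ≈ 24.658*I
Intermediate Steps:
T(R) = 2*R
Q = -988 (Q = -21143 + 20155 = -988)
√(Q + T(190)) = √(-988 + 2*190) = √(-988 + 380) = √(-608) = 4*I*√38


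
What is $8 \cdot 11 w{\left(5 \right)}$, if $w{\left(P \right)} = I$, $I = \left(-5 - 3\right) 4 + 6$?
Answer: $-2288$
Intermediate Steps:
$I = -26$ ($I = \left(-5 - 3\right) 4 + 6 = \left(-8\right) 4 + 6 = -32 + 6 = -26$)
$w{\left(P \right)} = -26$
$8 \cdot 11 w{\left(5 \right)} = 8 \cdot 11 \left(-26\right) = 88 \left(-26\right) = -2288$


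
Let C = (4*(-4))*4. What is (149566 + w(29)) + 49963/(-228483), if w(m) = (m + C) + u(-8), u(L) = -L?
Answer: 34167069374/228483 ≈ 1.4954e+5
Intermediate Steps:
C = -64 (C = -16*4 = -64)
w(m) = -56 + m (w(m) = (m - 64) - 1*(-8) = (-64 + m) + 8 = -56 + m)
(149566 + w(29)) + 49963/(-228483) = (149566 + (-56 + 29)) + 49963/(-228483) = (149566 - 27) + 49963*(-1/228483) = 149539 - 49963/228483 = 34167069374/228483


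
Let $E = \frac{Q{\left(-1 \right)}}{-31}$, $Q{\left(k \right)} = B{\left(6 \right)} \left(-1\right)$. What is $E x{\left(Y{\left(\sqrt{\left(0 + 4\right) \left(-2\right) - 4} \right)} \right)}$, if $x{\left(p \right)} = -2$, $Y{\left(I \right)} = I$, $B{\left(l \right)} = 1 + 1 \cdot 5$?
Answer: $- \frac{12}{31} \approx -0.3871$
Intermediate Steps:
$B{\left(l \right)} = 6$ ($B{\left(l \right)} = 1 + 5 = 6$)
$Q{\left(k \right)} = -6$ ($Q{\left(k \right)} = 6 \left(-1\right) = -6$)
$E = \frac{6}{31}$ ($E = - \frac{6}{-31} = \left(-6\right) \left(- \frac{1}{31}\right) = \frac{6}{31} \approx 0.19355$)
$E x{\left(Y{\left(\sqrt{\left(0 + 4\right) \left(-2\right) - 4} \right)} \right)} = \frac{6}{31} \left(-2\right) = - \frac{12}{31}$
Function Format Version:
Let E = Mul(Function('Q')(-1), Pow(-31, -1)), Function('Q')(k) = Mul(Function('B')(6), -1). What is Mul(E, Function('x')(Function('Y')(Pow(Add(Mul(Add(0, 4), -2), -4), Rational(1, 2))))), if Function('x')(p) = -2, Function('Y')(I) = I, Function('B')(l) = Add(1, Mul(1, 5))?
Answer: Rational(-12, 31) ≈ -0.38710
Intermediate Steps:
Function('B')(l) = 6 (Function('B')(l) = Add(1, 5) = 6)
Function('Q')(k) = -6 (Function('Q')(k) = Mul(6, -1) = -6)
E = Rational(6, 31) (E = Mul(-6, Pow(-31, -1)) = Mul(-6, Rational(-1, 31)) = Rational(6, 31) ≈ 0.19355)
Mul(E, Function('x')(Function('Y')(Pow(Add(Mul(Add(0, 4), -2), -4), Rational(1, 2))))) = Mul(Rational(6, 31), -2) = Rational(-12, 31)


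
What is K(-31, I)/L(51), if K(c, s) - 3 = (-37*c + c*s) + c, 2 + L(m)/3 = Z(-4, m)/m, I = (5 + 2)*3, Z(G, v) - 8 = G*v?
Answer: -3978/149 ≈ -26.698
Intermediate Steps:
Z(G, v) = 8 + G*v
I = 21 (I = 7*3 = 21)
L(m) = -6 + 3*(8 - 4*m)/m (L(m) = -6 + 3*((8 - 4*m)/m) = -6 + 3*(8 - 4*m)/m)
K(c, s) = 3 - 36*c + c*s (K(c, s) = 3 + ((-37*c + c*s) + c) = 3 + (-36*c + c*s) = 3 - 36*c + c*s)
K(-31, I)/L(51) = (3 - 36*(-31) - 31*21)/(-18 + 24/51) = (3 + 1116 - 651)/(-18 + 24*(1/51)) = 468/(-18 + 8/17) = 468/(-298/17) = 468*(-17/298) = -3978/149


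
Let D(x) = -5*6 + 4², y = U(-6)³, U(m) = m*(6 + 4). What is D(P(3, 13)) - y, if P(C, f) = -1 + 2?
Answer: 215986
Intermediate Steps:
U(m) = 10*m (U(m) = m*10 = 10*m)
P(C, f) = 1
y = -216000 (y = (10*(-6))³ = (-60)³ = -216000)
D(x) = -14 (D(x) = -30 + 16 = -14)
D(P(3, 13)) - y = -14 - 1*(-216000) = -14 + 216000 = 215986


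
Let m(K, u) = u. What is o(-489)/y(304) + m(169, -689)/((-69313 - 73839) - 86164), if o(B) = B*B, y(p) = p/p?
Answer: 54834271925/229316 ≈ 2.3912e+5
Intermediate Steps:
y(p) = 1
o(B) = B²
o(-489)/y(304) + m(169, -689)/((-69313 - 73839) - 86164) = (-489)²/1 - 689/((-69313 - 73839) - 86164) = 239121*1 - 689/(-143152 - 86164) = 239121 - 689/(-229316) = 239121 - 689*(-1/229316) = 239121 + 689/229316 = 54834271925/229316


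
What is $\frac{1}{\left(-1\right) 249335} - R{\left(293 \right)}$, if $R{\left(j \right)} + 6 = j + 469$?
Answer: $- \frac{188497261}{249335} \approx -756.0$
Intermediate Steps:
$R{\left(j \right)} = 463 + j$ ($R{\left(j \right)} = -6 + \left(j + 469\right) = -6 + \left(469 + j\right) = 463 + j$)
$\frac{1}{\left(-1\right) 249335} - R{\left(293 \right)} = \frac{1}{\left(-1\right) 249335} - \left(463 + 293\right) = \frac{1}{-249335} - 756 = - \frac{1}{249335} - 756 = - \frac{188497261}{249335}$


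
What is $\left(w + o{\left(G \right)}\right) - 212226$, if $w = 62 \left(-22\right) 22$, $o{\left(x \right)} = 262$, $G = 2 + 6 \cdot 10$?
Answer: $-241972$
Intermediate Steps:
$G = 62$ ($G = 2 + 60 = 62$)
$w = -30008$ ($w = \left(-1364\right) 22 = -30008$)
$\left(w + o{\left(G \right)}\right) - 212226 = \left(-30008 + 262\right) - 212226 = -29746 - 212226 = -241972$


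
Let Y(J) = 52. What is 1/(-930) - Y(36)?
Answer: -48361/930 ≈ -52.001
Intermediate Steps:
1/(-930) - Y(36) = 1/(-930) - 1*52 = -1/930 - 52 = -48361/930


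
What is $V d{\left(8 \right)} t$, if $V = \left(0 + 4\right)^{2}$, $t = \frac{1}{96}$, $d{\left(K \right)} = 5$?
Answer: $\frac{5}{6} \approx 0.83333$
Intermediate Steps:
$t = \frac{1}{96} \approx 0.010417$
$V = 16$ ($V = 4^{2} = 16$)
$V d{\left(8 \right)} t = 16 \cdot 5 \cdot \frac{1}{96} = 80 \cdot \frac{1}{96} = \frac{5}{6}$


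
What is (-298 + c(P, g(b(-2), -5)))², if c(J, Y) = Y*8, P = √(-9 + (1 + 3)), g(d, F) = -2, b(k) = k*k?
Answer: 98596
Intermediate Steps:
b(k) = k²
P = I*√5 (P = √(-9 + 4) = √(-5) = I*√5 ≈ 2.2361*I)
c(J, Y) = 8*Y
(-298 + c(P, g(b(-2), -5)))² = (-298 + 8*(-2))² = (-298 - 16)² = (-314)² = 98596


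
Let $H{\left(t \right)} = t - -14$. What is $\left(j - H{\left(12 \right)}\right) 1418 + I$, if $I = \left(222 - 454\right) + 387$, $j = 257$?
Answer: $327713$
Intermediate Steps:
$H{\left(t \right)} = 14 + t$ ($H{\left(t \right)} = t + 14 = 14 + t$)
$I = 155$ ($I = -232 + 387 = 155$)
$\left(j - H{\left(12 \right)}\right) 1418 + I = \left(257 - \left(14 + 12\right)\right) 1418 + 155 = \left(257 - 26\right) 1418 + 155 = 231 \cdot 1418 + 155 = 327558 + 155 = 327713$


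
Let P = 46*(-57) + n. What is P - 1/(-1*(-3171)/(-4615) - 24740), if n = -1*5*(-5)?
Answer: -296520965172/114178271 ≈ -2597.0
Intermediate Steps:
n = 25 (n = -5*(-5) = 25)
P = -2597 (P = 46*(-57) + 25 = -2622 + 25 = -2597)
P - 1/(-1*(-3171)/(-4615) - 24740) = -2597 - 1/(-1*(-3171)/(-4615) - 24740) = -2597 - 1/(3171*(-1/4615) - 24740) = -2597 - 1/(-3171/4615 - 24740) = -2597 - 1/(-114178271/4615) = -2597 - 1*(-4615/114178271) = -2597 + 4615/114178271 = -296520965172/114178271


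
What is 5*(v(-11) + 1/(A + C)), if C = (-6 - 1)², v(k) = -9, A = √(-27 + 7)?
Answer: 10*(-9*√5 + 220*I)/(-49*I + 2*√5) ≈ -44.899 - 0.0092361*I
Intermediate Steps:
A = 2*I*√5 (A = √(-20) = 2*I*√5 ≈ 4.4721*I)
C = 49 (C = (-7)² = 49)
5*(v(-11) + 1/(A + C)) = 5*(-9 + 1/(2*I*√5 + 49)) = 5*(-9 + 1/(49 + 2*I*√5)) = -45 + 5/(49 + 2*I*√5)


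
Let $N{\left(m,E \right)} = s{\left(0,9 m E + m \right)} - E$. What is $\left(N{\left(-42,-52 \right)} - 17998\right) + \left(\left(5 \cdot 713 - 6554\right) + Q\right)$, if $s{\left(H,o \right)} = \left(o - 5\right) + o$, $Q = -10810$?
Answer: $7478$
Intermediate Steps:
$s{\left(H,o \right)} = -5 + 2 o$ ($s{\left(H,o \right)} = \left(-5 + o\right) + o = -5 + 2 o$)
$N{\left(m,E \right)} = -5 - E + 2 m + 18 E m$ ($N{\left(m,E \right)} = \left(-5 + 2 \left(9 m E + m\right)\right) - E = \left(-5 + 2 \left(9 E m + m\right)\right) - E = \left(-5 + 2 \left(m + 9 E m\right)\right) - E = \left(-5 + \left(2 m + 18 E m\right)\right) - E = \left(-5 + 2 m + 18 E m\right) - E = -5 - E + 2 m + 18 E m$)
$\left(N{\left(-42,-52 \right)} - 17998\right) + \left(\left(5 \cdot 713 - 6554\right) + Q\right) = \left(\left(-5 - -52 + 2 \left(-42\right) \left(1 + 9 \left(-52\right)\right)\right) - 17998\right) + \left(\left(5 \cdot 713 - 6554\right) - 10810\right) = \left(\left(-5 + 52 + 2 \left(-42\right) \left(1 - 468\right)\right) - 17998\right) + \left(\left(3565 - 6554\right) - 10810\right) = \left(\left(-5 + 52 + 2 \left(-42\right) \left(-467\right)\right) - 17998\right) - 13799 = \left(\left(-5 + 52 + 39228\right) - 17998\right) - 13799 = \left(39275 - 17998\right) - 13799 = 21277 - 13799 = 7478$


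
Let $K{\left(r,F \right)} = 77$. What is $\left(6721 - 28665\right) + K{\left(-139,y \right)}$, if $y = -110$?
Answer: $-21867$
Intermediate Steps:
$\left(6721 - 28665\right) + K{\left(-139,y \right)} = \left(6721 - 28665\right) + 77 = -21944 + 77 = -21867$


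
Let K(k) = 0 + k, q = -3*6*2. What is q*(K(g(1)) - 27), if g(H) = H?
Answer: 936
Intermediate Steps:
q = -36 (q = -18*2 = -36)
K(k) = k
q*(K(g(1)) - 27) = -36*(1 - 27) = -36*(-26) = 936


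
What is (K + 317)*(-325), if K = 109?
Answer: -138450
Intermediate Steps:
(K + 317)*(-325) = (109 + 317)*(-325) = 426*(-325) = -138450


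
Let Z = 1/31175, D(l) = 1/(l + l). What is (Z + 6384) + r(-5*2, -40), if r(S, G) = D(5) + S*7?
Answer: 393684137/62350 ≈ 6314.1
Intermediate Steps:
D(l) = 1/(2*l)
Z = 1/31175 ≈ 3.2077e-5
r(S, G) = 1/10 + 7*S (r(S, G) = (1/2)/5 + S*7 = (1/2)*(1/5) + 7*S = 1/10 + 7*S)
(Z + 6384) + r(-5*2, -40) = (1/31175 + 6384) + (1/10 + 7*(-5*2)) = 199021201/31175 + (1/10 + 7*(-10)) = 199021201/31175 + (1/10 - 70) = 199021201/31175 - 699/10 = 393684137/62350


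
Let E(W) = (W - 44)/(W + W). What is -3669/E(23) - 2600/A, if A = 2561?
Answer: 11081426/1379 ≈ 8035.8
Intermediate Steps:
E(W) = (-44 + W)/(2*W) (E(W) = (-44 + W)/((2*W)) = (-44 + W)*(1/(2*W)) = (-44 + W)/(2*W))
-3669/E(23) - 2600/A = -3669*46/(-44 + 23) - 2600/2561 = -3669/((½)*(1/23)*(-21)) - 2600*1/2561 = -3669/(-21/46) - 200/197 = -3669*(-46/21) - 200/197 = 56258/7 - 200/197 = 11081426/1379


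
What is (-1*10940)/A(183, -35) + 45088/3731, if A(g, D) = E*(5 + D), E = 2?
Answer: 2176121/11193 ≈ 194.42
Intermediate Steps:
A(g, D) = 10 + 2*D (A(g, D) = 2*(5 + D) = 10 + 2*D)
(-1*10940)/A(183, -35) + 45088/3731 = (-1*10940)/(10 + 2*(-35)) + 45088/3731 = -10940/(10 - 70) + 45088*(1/3731) = -10940/(-60) + 45088/3731 = -10940*(-1/60) + 45088/3731 = 547/3 + 45088/3731 = 2176121/11193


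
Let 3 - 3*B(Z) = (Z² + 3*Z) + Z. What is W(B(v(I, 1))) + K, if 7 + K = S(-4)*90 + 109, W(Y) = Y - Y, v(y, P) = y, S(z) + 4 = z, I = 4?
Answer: -618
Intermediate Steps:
S(z) = -4 + z
B(Z) = 1 - 4*Z/3 - Z²/3 (B(Z) = 1 - ((Z² + 3*Z) + Z)/3 = 1 - (Z² + 4*Z)/3 = 1 + (-4*Z/3 - Z²/3) = 1 - 4*Z/3 - Z²/3)
W(Y) = 0
K = -618 (K = -7 + ((-4 - 4)*90 + 109) = -7 + (-8*90 + 109) = -7 + (-720 + 109) = -7 - 611 = -618)
W(B(v(I, 1))) + K = 0 - 618 = -618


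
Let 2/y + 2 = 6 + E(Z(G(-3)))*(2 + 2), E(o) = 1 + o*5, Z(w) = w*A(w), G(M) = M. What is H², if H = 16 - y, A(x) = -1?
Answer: 294849/1156 ≈ 255.06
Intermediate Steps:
Z(w) = -w (Z(w) = w*(-1) = -w)
E(o) = 1 + 5*o
y = 1/34 (y = 2/(-2 + (6 + (1 + 5*(-1*(-3)))*(2 + 2))) = 2/(-2 + (6 + (1 + 5*3)*4)) = 2/(-2 + (6 + (1 + 15)*4)) = 2/(-2 + (6 + 16*4)) = 2/(-2 + (6 + 64)) = 2/(-2 + 70) = 2/68 = 2*(1/68) = 1/34 ≈ 0.029412)
H = 543/34 (H = 16 - 1*1/34 = 16 - 1/34 = 543/34 ≈ 15.971)
H² = (543/34)² = 294849/1156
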